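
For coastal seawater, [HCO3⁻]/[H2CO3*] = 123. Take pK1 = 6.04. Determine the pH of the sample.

pH = 8.13

From K1 = [H⁺][HCO3⁻]/[H2CO3*]:  pH = pK1 + log₁₀([HCO3⁻]/[H2CO3*])
log₁₀(123) = +2.090
pH = 6.04 + (+2.090) = 8.13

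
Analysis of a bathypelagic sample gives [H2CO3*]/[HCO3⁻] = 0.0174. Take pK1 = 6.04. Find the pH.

pH = 7.80

From K1 = [H⁺][HCO3⁻]/[H2CO3*]:  pH = pK1 − log₁₀([H2CO3*]/[HCO3⁻])
log₁₀(0.0174) = -1.759
pH = 6.04 − (-1.759) = 7.80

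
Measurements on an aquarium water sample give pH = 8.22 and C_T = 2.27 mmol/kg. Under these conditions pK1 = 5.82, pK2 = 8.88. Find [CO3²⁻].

α₂ = 1 / (1 + [H⁺]/K2 + [H⁺]²/(K1K2)) = 1 / (1 + 10^+0.66 + 10^-1.74)
   = 1 / (1 + 4.5709 + 0.018197) = 1/5.5891 = 0.1789
[CO3²⁻] = α₂ × DIC = 0.1789 × 2.27 = 0.406 mmol/kg

[CO3²⁻] = 0.406 mmol/kg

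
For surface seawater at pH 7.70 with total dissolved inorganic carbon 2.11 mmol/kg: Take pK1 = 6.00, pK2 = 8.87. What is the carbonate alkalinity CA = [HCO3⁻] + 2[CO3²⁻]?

CA = [HCO3⁻] + 2[CO3²⁻] = (α₁ + 2α₂)·DIC
At pH 7.70: [H⁺]/K1 = 10^-1.70 = 0.019953, K2/[H⁺] = 10^-1.17 = 0.067608
α₁ = 1/(1 + 0.019953 + 0.067608) = 1/1.0876 = 0.9195; α₂ = α₁·K2/[H⁺] = 0.06217
α₁ + 2α₂ = 1.0438
CA = 1.0438 × 2.11 = 2.20 mmol/kg

CA = 2.20 mmol/kg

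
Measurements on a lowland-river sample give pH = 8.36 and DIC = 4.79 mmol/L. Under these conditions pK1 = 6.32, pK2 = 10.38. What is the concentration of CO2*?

α₀ = 1 / (1 + K1/[H⁺] + K1K2/[H⁺]²) = 1 / (1 + 10^+2.04 + 10^+0.02)
   = 1 / (1 + 109.65 + 1.0471) = 1/111.69 = 0.008953
[CO2*] = α₀ × DIC = 0.008953 × 4.79 = 0.0429 mmol/L

[CO2*] = 0.0429 mmol/L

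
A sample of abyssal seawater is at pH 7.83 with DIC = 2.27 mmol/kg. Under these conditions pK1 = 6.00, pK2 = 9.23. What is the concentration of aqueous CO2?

α₀ = 1 / (1 + K1/[H⁺] + K1K2/[H⁺]²) = 1 / (1 + 10^+1.83 + 10^+0.43)
   = 1 / (1 + 67.608 + 2.6915) = 1/71.300 = 0.01403
[CO2*] = α₀ × DIC = 0.01403 × 2.27 = 0.0318 mmol/kg

[CO2*] = 0.0318 mmol/kg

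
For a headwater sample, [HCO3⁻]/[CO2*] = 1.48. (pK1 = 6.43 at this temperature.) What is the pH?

pH = 6.60

From K1 = [H⁺][HCO3⁻]/[CO2*]:  pH = pK1 + log₁₀([HCO3⁻]/[CO2*])
log₁₀(1.48) = +0.170
pH = 6.43 + (+0.170) = 6.60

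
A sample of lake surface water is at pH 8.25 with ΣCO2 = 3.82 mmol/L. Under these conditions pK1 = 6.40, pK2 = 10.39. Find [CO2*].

[CO2*] = 0.0528 mmol/L

α₀ = 1 / (1 + K1/[H⁺] + K1K2/[H⁺]²) = 1 / (1 + 10^+1.85 + 10^-0.29)
   = 1 / (1 + 70.795 + 0.51286) = 1/72.307 = 0.01383
[CO2*] = α₀ × DIC = 0.01383 × 3.82 = 0.0528 mmol/L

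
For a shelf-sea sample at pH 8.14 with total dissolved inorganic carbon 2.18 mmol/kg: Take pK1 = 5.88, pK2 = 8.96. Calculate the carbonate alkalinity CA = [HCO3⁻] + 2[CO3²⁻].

CA = [HCO3⁻] + 2[CO3²⁻] = (α₁ + 2α₂)·DIC
At pH 8.14: [H⁺]/K1 = 10^-2.26 = 0.0054954, K2/[H⁺] = 10^-0.82 = 0.15136
α₁ = 1/(1 + 0.0054954 + 0.15136) = 1/1.1569 = 0.8644; α₂ = α₁·K2/[H⁺] = 0.1308
α₁ + 2α₂ = 1.1261
CA = 1.1261 × 2.18 = 2.45 mmol/kg

CA = 2.45 mmol/kg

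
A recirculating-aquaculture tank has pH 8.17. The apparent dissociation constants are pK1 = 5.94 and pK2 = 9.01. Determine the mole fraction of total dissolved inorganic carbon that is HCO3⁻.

α₁ = 1 / (1 + [H⁺]/K1 + K2/[H⁺]) = 1 / (1 + 10^-2.23 + 10^-0.84)
   = 1 / (1 + 0.0058884 + 0.14454) = 1/1.1504 = 0.8692

α₁ = 0.869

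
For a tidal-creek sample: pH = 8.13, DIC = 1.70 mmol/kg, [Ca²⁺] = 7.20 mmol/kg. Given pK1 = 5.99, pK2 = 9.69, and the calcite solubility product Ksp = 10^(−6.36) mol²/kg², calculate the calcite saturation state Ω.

Ω = 0.746

α₂ = 1 / (1 + [H⁺]/K2 + [H⁺]²/(K1K2)) = 1 / (1 + 10^+1.56 + 10^-0.58)
   = 1 / (1 + 36.308 + 0.26303) = 1/37.571 = 0.02662
[CO3²⁻] = α₂ × DIC = 0.02662 × 1.70 = 0.04525 mmol/kg
Ksp = 10^(−6.36) = 4.365×10^-7
Ω = [Ca²⁺][CO3²⁻]/Ksp = (7.20×10^-3)(4.525×10^-5) / 4.365×10^-7 = 0.746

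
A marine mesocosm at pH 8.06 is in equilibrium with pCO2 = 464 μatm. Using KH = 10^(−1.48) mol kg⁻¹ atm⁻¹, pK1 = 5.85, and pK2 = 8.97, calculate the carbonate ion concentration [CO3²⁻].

[CO3²⁻] = 0.307 mmol/kg

[CO2*] = KH · pCO2 = 10^(−1.48) × 464×10^-6 = 1.536×10^-5 mol/kg
α₀ = 1/(1 + K1/[H⁺] + K1K2/[H⁺]²) = 1/(1 + 10^+2.21 + 10^+1.30) = 0.005460
DIC = [CO2*]/α₀ = 1.536×10^-5 / 0.005460 = 2.814 mmol/kg
[CO3²⁻] = α₂·DIC; α₂ = 0.1090, so [CO3²⁻] = 0.1090 × 2.814 = 0.307 mmol/kg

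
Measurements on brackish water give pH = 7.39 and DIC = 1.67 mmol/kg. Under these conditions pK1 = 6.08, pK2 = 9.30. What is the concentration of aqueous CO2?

α₀ = 1 / (1 + K1/[H⁺] + K1K2/[H⁺]²) = 1 / (1 + 10^+1.31 + 10^-0.60)
   = 1 / (1 + 20.417 + 0.25119) = 1/21.669 = 0.04615
[CO2*] = α₀ × DIC = 0.04615 × 1.67 = 0.0771 mmol/kg

[CO2*] = 0.0771 mmol/kg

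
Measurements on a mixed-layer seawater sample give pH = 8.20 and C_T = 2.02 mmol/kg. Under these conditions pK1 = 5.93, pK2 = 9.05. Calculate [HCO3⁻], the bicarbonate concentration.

α₁ = 1 / (1 + [H⁺]/K1 + K2/[H⁺]) = 1 / (1 + 10^-2.27 + 10^-0.85)
   = 1 / (1 + 0.0053703 + 0.14125) = 1/1.1466 = 0.8721
[HCO3⁻] = α₁ × DIC = 0.8721 × 2.02 = 1.76 mmol/kg

[HCO3⁻] = 1.76 mmol/kg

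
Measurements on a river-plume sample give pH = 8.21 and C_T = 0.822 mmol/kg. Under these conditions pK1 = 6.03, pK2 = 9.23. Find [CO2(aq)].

[CO2*] = 4.93 μmol/kg

α₀ = 1 / (1 + K1/[H⁺] + K1K2/[H⁺]²) = 1 / (1 + 10^+2.18 + 10^+1.16)
   = 1 / (1 + 151.36 + 14.454) = 1/166.81 = 0.005995
[CO2*] = α₀ × DIC = 0.005995 × 0.822 = 0.00493 mmol/kg = 4.93 μmol/kg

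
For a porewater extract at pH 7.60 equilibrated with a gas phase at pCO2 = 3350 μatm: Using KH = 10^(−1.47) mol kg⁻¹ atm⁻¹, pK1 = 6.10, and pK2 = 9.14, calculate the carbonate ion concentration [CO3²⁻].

[CO3²⁻] = 0.104 mmol/kg

[CO2*] = KH · pCO2 = 10^(−1.47) × 3350×10^-6 = 1.135×10^-4 mol/kg
α₀ = 1/(1 + K1/[H⁺] + K1K2/[H⁺]²) = 1/(1 + 10^+1.50 + 10^-0.04) = 0.02982
DIC = [CO2*]/α₀ = 1.135×10^-4 / 0.02982 = 3.807 mmol/kg
[CO3²⁻] = α₂·DIC; α₂ = 0.02720, so [CO3²⁻] = 0.02720 × 3.807 = 0.104 mmol/kg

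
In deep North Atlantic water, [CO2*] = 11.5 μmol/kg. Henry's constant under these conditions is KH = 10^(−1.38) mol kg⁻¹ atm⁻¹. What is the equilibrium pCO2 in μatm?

KH = 10^(−1.38) = 4.169×10^-2 mol kg⁻¹ atm⁻¹
pCO2 = [CO2*]/KH = 11.5×10^-6 / 4.169×10^-2 = 2.76×10^-4 atm = 276 μatm

pCO2 = 276 μatm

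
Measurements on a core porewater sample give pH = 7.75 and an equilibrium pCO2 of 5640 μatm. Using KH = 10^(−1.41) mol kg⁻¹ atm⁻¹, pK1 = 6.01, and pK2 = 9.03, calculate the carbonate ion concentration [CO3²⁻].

[CO3²⁻] = 0.633 mmol/kg

[CO2*] = KH · pCO2 = 10^(−1.41) × 5640×10^-6 = 2.194×10^-4 mol/kg
α₀ = 1/(1 + K1/[H⁺] + K1K2/[H⁺]²) = 1/(1 + 10^+1.74 + 10^+0.46) = 0.01700
DIC = [CO2*]/α₀ = 2.194×10^-4 / 0.01700 = 12.91 mmol/kg
[CO3²⁻] = α₂·DIC; α₂ = 0.04902, so [CO3²⁻] = 0.04902 × 12.91 = 0.633 mmol/kg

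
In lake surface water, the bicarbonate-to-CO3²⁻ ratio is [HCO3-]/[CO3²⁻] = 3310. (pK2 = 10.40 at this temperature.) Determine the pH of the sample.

From K2 = [H⁺][CO3²⁻]/[HCO3-]:  pH = pK2 − log₁₀([HCO3-]/[CO3²⁻])
log₁₀(3310) = +3.520
pH = 10.40 − (+3.520) = 6.88

pH = 6.88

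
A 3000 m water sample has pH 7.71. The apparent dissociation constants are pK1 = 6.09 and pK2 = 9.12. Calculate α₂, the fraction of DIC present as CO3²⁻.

α₂ = 1 / (1 + [H⁺]/K2 + [H⁺]²/(K1K2)) = 1 / (1 + 10^+1.41 + 10^-0.21)
   = 1 / (1 + 25.704 + 0.61660) = 1/27.321 = 0.03660

α₂ = 0.0366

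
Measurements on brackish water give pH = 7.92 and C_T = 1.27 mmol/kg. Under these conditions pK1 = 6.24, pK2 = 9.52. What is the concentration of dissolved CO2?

α₀ = 1 / (1 + K1/[H⁺] + K1K2/[H⁺]²) = 1 / (1 + 10^+1.68 + 10^+0.08)
   = 1 / (1 + 47.863 + 1.2023) = 1/50.065 = 0.01997
[CO2*] = α₀ × DIC = 0.01997 × 1.27 = 0.0254 mmol/kg

[CO2*] = 0.0254 mmol/kg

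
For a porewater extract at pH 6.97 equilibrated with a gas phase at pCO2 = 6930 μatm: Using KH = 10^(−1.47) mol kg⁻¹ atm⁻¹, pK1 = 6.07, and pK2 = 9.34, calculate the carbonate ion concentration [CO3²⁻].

[CO2*] = KH · pCO2 = 10^(−1.47) × 6930×10^-6 = 2.348×10^-4 mol/kg
α₀ = 1/(1 + K1/[H⁺] + K1K2/[H⁺]²) = 1/(1 + 10^+0.90 + 10^-1.47) = 0.1114
DIC = [CO2*]/α₀ = 2.348×10^-4 / 0.1114 = 2.108 mmol/kg
[CO3²⁻] = α₂·DIC; α₂ = 0.003775, so [CO3²⁻] = 0.003775 × 2.108 = 0.00796 mmol/kg = 7.96 μmol/kg

[CO3²⁻] = 7.96 μmol/kg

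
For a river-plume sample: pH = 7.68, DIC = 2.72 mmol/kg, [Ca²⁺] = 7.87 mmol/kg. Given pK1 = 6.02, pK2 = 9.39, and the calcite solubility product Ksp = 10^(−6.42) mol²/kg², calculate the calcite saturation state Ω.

Ω = 1.05

α₂ = 1 / (1 + [H⁺]/K2 + [H⁺]²/(K1K2)) = 1 / (1 + 10^+1.71 + 10^+0.05)
   = 1 / (1 + 51.286 + 1.1220) = 1/53.408 = 0.01872
[CO3²⁻] = α₂ × DIC = 0.01872 × 2.72 = 0.05093 mmol/kg
Ksp = 10^(−6.42) = 3.802×10^-7
Ω = [Ca²⁺][CO3²⁻]/Ksp = (7.87×10^-3)(5.093×10^-5) / 3.802×10^-7 = 1.05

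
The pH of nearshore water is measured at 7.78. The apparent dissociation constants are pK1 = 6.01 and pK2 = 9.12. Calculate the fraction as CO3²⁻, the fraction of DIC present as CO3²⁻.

α₂ = 1 / (1 + [H⁺]/K2 + [H⁺]²/(K1K2)) = 1 / (1 + 10^+1.34 + 10^-0.43)
   = 1 / (1 + 21.878 + 0.37154) = 1/23.249 = 0.04301

α₂ = 0.0430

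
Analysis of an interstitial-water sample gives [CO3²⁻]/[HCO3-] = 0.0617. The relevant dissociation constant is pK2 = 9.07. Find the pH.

pH = 7.86

From K2 = [H⁺][CO3²⁻]/[HCO3-]:  pH = pK2 + log₁₀([CO3²⁻]/[HCO3-])
log₁₀(0.0617) = -1.210
pH = 9.07 + (-1.210) = 7.86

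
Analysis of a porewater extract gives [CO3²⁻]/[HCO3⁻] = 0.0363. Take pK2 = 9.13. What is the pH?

From K2 = [H⁺][CO3²⁻]/[HCO3⁻]:  pH = pK2 + log₁₀([CO3²⁻]/[HCO3⁻])
log₁₀(0.0363) = -1.440
pH = 9.13 + (-1.440) = 7.69

pH = 7.69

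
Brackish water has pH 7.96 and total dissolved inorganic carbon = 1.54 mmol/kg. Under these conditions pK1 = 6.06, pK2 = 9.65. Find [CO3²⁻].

α₂ = 1 / (1 + [H⁺]/K2 + [H⁺]²/(K1K2)) = 1 / (1 + 10^+1.69 + 10^-0.21)
   = 1 / (1 + 48.978 + 0.61660) = 1/50.594 = 0.01977
[CO3²⁻] = α₂ × DIC = 0.01977 × 1.54 = 0.0304 mmol/kg

[CO3²⁻] = 0.0304 mmol/kg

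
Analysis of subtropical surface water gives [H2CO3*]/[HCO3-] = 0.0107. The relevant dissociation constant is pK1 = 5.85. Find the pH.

From K1 = [H⁺][HCO3-]/[H2CO3*]:  pH = pK1 − log₁₀([H2CO3*]/[HCO3-])
log₁₀(0.0107) = -1.971
pH = 5.85 − (-1.971) = 7.82

pH = 7.82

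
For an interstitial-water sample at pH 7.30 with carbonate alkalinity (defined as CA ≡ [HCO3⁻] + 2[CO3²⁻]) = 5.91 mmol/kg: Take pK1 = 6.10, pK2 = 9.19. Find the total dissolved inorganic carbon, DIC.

DIC = 6.20 mmol/kg

CA = [HCO3⁻] + 2[CO3²⁻] = (α₁ + 2α₂)·DIC
At pH 7.30: [H⁺]/K1 = 10^-1.20 = 0.063096, K2/[H⁺] = 10^-1.89 = 0.012882
α₁ = 1/(1 + 0.063096 + 0.012882) = 1/1.0760 = 0.9294; α₂ = α₁·K2/[H⁺] = 0.01197
α₁ + 2α₂ = 0.9533
DIC = CA / (α₁ + 2α₂) = 5.91 / 0.9533 = 6.20 mmol/kg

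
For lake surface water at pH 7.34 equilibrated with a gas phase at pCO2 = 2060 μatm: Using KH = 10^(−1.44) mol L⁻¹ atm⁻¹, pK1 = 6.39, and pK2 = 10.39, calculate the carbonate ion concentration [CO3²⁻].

[CO2*] = KH · pCO2 = 10^(−1.44) × 2060×10^-6 = 7.479×10^-5 mol/L
α₀ = 1/(1 + K1/[H⁺] + K1K2/[H⁺]²) = 1/(1 + 10^+0.95 + 10^-2.10) = 0.1008
DIC = [CO2*]/α₀ = 7.479×10^-5 / 0.1008 = 0.7420 mmol/L
[CO3²⁻] = α₂·DIC; α₂ = 0.0008007, so [CO3²⁻] = 0.0008007 × 0.7420 = 0.000594 mmol/L = 0.594 μmol/L

[CO3²⁻] = 0.594 μmol/L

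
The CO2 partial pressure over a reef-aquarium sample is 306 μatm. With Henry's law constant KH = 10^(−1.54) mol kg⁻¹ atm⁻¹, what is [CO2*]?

[CO2*] = 8.83 μmol/kg

KH = 10^(−1.54) = 2.884×10^-2 mol kg⁻¹ atm⁻¹
[CO2*] = KH · pCO2 = 2.884×10^-2 × 306×10^-6 atm = 8.83×10^-6 mol/kg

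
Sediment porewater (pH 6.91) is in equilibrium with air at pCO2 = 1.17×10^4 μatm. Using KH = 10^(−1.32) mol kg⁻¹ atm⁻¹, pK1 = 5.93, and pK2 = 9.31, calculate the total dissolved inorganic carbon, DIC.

DIC = 5.93 mmol/kg

[CO2*] = KH · pCO2 = 10^(−1.32) × 1.17×10^4×10^-6 = 5.600×10^-4 mol/kg
α₀ = 1/(1 + K1/[H⁺] + K1K2/[H⁺]²) = 1/(1 + 10^+0.98 + 10^-1.42) = 0.09445
DIC = [CO2*]/α₀ = 5.600×10^-4 / 0.09445 = 5.93 mmol/kg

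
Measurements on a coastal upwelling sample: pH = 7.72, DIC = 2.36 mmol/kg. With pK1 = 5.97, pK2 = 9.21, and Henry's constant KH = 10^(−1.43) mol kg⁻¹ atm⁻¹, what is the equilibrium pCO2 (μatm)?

α₀ = 1 / (1 + K1/[H⁺] + K1K2/[H⁺]²) = 1 / (1 + 10^+1.75 + 10^+0.26)
   = 1 / (1 + 56.234 + 1.8197) = 1/59.054 = 0.01693
[CO2*] = α₀ × DIC = 0.01693 × 2.36 = 0.03996 mmol/kg
pCO2 = [CO2*]/KH = 3.996×10^-5 / 3.715×10^-2 = 1080 μatm

pCO2 = 1080 μatm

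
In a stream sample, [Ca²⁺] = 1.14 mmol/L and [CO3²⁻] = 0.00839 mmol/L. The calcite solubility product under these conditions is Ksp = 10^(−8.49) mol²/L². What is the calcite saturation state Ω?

Ksp = 10^(−8.49) = 3.236×10^-9
Ω = [Ca²⁺][CO3²⁻]/Ksp = (1.14×10^-3)(0.00839×10^-3) / 3.236×10^-9 = 2.96

Ω = 2.96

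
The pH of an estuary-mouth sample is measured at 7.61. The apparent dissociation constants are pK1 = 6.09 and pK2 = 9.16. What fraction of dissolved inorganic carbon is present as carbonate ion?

α₂ = 0.0266

α₂ = 1 / (1 + [H⁺]/K2 + [H⁺]²/(K1K2)) = 1 / (1 + 10^+1.55 + 10^+0.03)
   = 1 / (1 + 35.481 + 1.0715) = 1/37.553 = 0.02663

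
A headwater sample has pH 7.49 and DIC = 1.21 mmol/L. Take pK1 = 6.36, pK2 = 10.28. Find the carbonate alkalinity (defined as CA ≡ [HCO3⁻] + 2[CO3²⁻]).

CA = [HCO3⁻] + 2[CO3²⁻] = (α₁ + 2α₂)·DIC
At pH 7.49: [H⁺]/K1 = 10^-1.13 = 0.074131, K2/[H⁺] = 10^-2.79 = 0.0016218
α₁ = 1/(1 + 0.074131 + 0.0016218) = 1/1.0758 = 0.9296; α₂ = α₁·K2/[H⁺] = 0.001508
α₁ + 2α₂ = 0.9326
CA = 0.9326 × 1.21 = 1.13 mmol/L

CA = 1.13 mmol/L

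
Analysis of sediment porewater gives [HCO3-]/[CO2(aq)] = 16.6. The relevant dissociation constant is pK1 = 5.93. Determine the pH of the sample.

pH = 7.15

From K1 = [H⁺][HCO3-]/[CO2(aq)]:  pH = pK1 + log₁₀([HCO3-]/[CO2(aq)])
log₁₀(16.6) = +1.220
pH = 5.93 + (+1.220) = 7.15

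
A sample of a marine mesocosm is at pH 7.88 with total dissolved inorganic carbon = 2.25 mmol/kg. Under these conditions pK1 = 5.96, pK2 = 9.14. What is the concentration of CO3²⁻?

[CO3²⁻] = 0.116 mmol/kg

α₂ = 1 / (1 + [H⁺]/K2 + [H⁺]²/(K1K2)) = 1 / (1 + 10^+1.26 + 10^-0.66)
   = 1 / (1 + 18.197 + 0.21878) = 1/19.416 = 0.05150
[CO3²⁻] = α₂ × DIC = 0.05150 × 2.25 = 0.116 mmol/kg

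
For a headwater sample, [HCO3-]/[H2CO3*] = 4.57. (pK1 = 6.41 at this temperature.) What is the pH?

pH = 7.07

From K1 = [H⁺][HCO3-]/[H2CO3*]:  pH = pK1 + log₁₀([HCO3-]/[H2CO3*])
log₁₀(4.57) = +0.660
pH = 6.41 + (+0.660) = 7.07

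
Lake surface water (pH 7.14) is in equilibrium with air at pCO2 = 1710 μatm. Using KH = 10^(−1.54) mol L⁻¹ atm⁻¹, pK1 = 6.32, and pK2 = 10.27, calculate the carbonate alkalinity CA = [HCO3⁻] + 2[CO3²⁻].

CA = 0.326 mmol/L

[CO2*] = KH · pCO2 = 10^(−1.54) × 1710×10^-6 = 4.932×10^-5 mol/L
α₀ = 1/(1 + K1/[H⁺] + K1K2/[H⁺]²) = 1/(1 + 10^+0.82 + 10^-2.31) = 0.1314
DIC = [CO2*]/α₀ = 4.932×10^-5 / 0.1314 = 0.3754 mmol/L
CA = (α₁ + 2α₂)·DIC = (0.8680 + 2×0.0006434) × 0.3754 = 0.326 mmol/L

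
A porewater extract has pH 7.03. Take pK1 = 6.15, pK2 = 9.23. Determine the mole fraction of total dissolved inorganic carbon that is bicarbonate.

α₁ = 1 / (1 + [H⁺]/K1 + K2/[H⁺]) = 1 / (1 + 10^-0.88 + 10^-2.20)
   = 1 / (1 + 0.13183 + 0.0063096) = 1/1.1381 = 0.8786

α₁ = 0.879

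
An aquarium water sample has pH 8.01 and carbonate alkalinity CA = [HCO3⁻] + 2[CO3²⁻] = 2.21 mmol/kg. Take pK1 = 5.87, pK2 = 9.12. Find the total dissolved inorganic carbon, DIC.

CA = [HCO3⁻] + 2[CO3²⁻] = (α₁ + 2α₂)·DIC
At pH 8.01: [H⁺]/K1 = 10^-2.14 = 0.0072444, K2/[H⁺] = 10^-1.11 = 0.077625
α₁ = 1/(1 + 0.0072444 + 0.077625) = 1/1.0849 = 0.9218; α₂ = α₁·K2/[H⁺] = 0.07155
α₁ + 2α₂ = 1.0649
DIC = CA / (α₁ + 2α₂) = 2.21 / 1.0649 = 2.08 mmol/kg

DIC = 2.08 mmol/kg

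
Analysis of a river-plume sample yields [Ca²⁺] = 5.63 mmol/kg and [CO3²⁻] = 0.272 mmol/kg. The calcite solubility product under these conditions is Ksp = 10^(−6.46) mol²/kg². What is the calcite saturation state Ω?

Ω = 4.42

Ksp = 10^(−6.46) = 3.467×10^-7
Ω = [Ca²⁺][CO3²⁻]/Ksp = (5.63×10^-3)(0.272×10^-3) / 3.467×10^-7 = 4.42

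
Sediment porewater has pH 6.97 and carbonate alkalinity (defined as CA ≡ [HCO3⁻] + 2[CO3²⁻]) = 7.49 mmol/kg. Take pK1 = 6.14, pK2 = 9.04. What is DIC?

CA = [HCO3⁻] + 2[CO3²⁻] = (α₁ + 2α₂)·DIC
At pH 6.97: [H⁺]/K1 = 10^-0.83 = 0.14791, K2/[H⁺] = 10^-2.07 = 0.0085114
α₁ = 1/(1 + 0.14791 + 0.0085114) = 1/1.1564 = 0.8647; α₂ = α₁·K2/[H⁺] = 0.007360
α₁ + 2α₂ = 0.8795
DIC = CA / (α₁ + 2α₂) = 7.49 / 0.8795 = 8.52 mmol/kg

DIC = 8.52 mmol/kg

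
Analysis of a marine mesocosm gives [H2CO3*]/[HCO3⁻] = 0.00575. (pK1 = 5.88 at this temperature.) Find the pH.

pH = 8.12

From K1 = [H⁺][HCO3⁻]/[H2CO3*]:  pH = pK1 − log₁₀([H2CO3*]/[HCO3⁻])
log₁₀(0.00575) = -2.240
pH = 5.88 − (-2.240) = 8.12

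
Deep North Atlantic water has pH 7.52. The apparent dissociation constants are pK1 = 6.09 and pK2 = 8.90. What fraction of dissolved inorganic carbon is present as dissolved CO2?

α₀ = 0.0344

α₀ = 1 / (1 + K1/[H⁺] + K1K2/[H⁺]²) = 1 / (1 + 10^+1.43 + 10^+0.05)
   = 1 / (1 + 26.915 + 1.1220) = 1/29.037 = 0.03444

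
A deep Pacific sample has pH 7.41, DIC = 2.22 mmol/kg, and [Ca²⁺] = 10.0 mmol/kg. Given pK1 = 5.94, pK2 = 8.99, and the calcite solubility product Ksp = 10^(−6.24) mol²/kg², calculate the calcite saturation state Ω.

Ω = 0.957

α₂ = 1 / (1 + [H⁺]/K2 + [H⁺]²/(K1K2)) = 1 / (1 + 10^+1.58 + 10^+0.11)
   = 1 / (1 + 38.019 + 1.2882) = 1/40.307 = 0.02481
[CO3²⁻] = α₂ × DIC = 0.02481 × 2.22 = 0.05508 mmol/kg
Ksp = 10^(−6.24) = 5.754×10^-7
Ω = [Ca²⁺][CO3²⁻]/Ksp = (10.0×10^-3)(5.508×10^-5) / 5.754×10^-7 = 0.957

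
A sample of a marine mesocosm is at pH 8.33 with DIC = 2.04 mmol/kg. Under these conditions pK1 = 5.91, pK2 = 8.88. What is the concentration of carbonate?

[CO3²⁻] = 0.447 mmol/kg

α₂ = 1 / (1 + [H⁺]/K2 + [H⁺]²/(K1K2)) = 1 / (1 + 10^+0.55 + 10^-1.87)
   = 1 / (1 + 3.5481 + 0.013490) = 1/4.5616 = 0.2192
[CO3²⁻] = α₂ × DIC = 0.2192 × 2.04 = 0.447 mmol/kg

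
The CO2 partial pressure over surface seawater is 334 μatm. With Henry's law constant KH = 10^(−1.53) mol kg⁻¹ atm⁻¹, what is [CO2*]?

KH = 10^(−1.53) = 2.951×10^-2 mol kg⁻¹ atm⁻¹
[CO2*] = KH · pCO2 = 2.951×10^-2 × 334×10^-6 atm = 9.86×10^-6 mol/kg

[CO2*] = 9.86 μmol/kg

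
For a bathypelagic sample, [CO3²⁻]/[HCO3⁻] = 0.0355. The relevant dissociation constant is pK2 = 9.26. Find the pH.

From K2 = [H⁺][CO3²⁻]/[HCO3⁻]:  pH = pK2 + log₁₀([CO3²⁻]/[HCO3⁻])
log₁₀(0.0355) = -1.450
pH = 9.26 + (-1.450) = 7.81

pH = 7.81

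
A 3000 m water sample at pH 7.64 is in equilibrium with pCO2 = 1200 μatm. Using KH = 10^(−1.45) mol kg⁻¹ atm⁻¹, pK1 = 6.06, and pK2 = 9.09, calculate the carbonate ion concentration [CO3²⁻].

[CO2*] = KH · pCO2 = 10^(−1.45) × 1200×10^-6 = 4.258×10^-5 mol/kg
α₀ = 1/(1 + K1/[H⁺] + K1K2/[H⁺]²) = 1/(1 + 10^+1.58 + 10^+0.13) = 0.02477
DIC = [CO2*]/α₀ = 4.258×10^-5 / 0.02477 = 1.719 mmol/kg
[CO3²⁻] = α₂·DIC; α₂ = 0.03342, so [CO3²⁻] = 0.03342 × 1.719 = 0.0574 mmol/kg

[CO3²⁻] = 0.0574 mmol/kg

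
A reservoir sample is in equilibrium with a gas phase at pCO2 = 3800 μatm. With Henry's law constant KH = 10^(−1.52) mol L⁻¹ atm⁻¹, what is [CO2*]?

[CO2*] = 115 μmol/L

KH = 10^(−1.52) = 3.020×10^-2 mol L⁻¹ atm⁻¹
[CO2*] = KH · pCO2 = 3.020×10^-2 × 3800×10^-6 atm = 1.15×10^-4 mol/L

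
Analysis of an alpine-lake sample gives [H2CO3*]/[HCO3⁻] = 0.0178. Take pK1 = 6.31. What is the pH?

From K1 = [H⁺][HCO3⁻]/[H2CO3*]:  pH = pK1 − log₁₀([H2CO3*]/[HCO3⁻])
log₁₀(0.0178) = -1.750
pH = 6.31 − (-1.750) = 8.06

pH = 8.06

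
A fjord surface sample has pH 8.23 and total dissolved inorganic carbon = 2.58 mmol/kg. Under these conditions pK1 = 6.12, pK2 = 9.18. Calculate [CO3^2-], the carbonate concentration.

[CO3²⁻] = 0.258 mmol/kg

α₂ = 1 / (1 + [H⁺]/K2 + [H⁺]²/(K1K2)) = 1 / (1 + 10^+0.95 + 10^-1.16)
   = 1 / (1 + 8.9125 + 0.069183) = 1/9.9817 = 0.1002
[CO3²⁻] = α₂ × DIC = 0.1002 × 2.58 = 0.258 mmol/kg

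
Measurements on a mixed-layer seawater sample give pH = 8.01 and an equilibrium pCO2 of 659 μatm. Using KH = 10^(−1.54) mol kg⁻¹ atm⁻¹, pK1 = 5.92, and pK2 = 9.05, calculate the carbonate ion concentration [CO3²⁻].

[CO3²⁻] = 0.213 mmol/kg

[CO2*] = KH · pCO2 = 10^(−1.54) × 659×10^-6 = 1.901×10^-5 mol/kg
α₀ = 1/(1 + K1/[H⁺] + K1K2/[H⁺]²) = 1/(1 + 10^+2.09 + 10^+1.05) = 0.007394
DIC = [CO2*]/α₀ = 1.901×10^-5 / 0.007394 = 2.570 mmol/kg
[CO3²⁻] = α₂·DIC; α₂ = 0.08296, so [CO3²⁻] = 0.08296 × 2.570 = 0.213 mmol/kg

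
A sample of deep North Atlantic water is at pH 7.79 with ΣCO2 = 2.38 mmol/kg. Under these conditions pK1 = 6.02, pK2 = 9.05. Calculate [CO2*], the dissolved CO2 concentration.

[CO2*] = 0.0377 mmol/kg

α₀ = 1 / (1 + K1/[H⁺] + K1K2/[H⁺]²) = 1 / (1 + 10^+1.77 + 10^+0.51)
   = 1 / (1 + 58.884 + 3.2359) = 1/63.120 = 0.01584
[CO2*] = α₀ × DIC = 0.01584 × 2.38 = 0.0377 mmol/kg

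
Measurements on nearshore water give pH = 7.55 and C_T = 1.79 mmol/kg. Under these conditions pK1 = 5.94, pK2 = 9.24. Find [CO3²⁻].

[CO3²⁻] = 0.0350 mmol/kg

α₂ = 1 / (1 + [H⁺]/K2 + [H⁺]²/(K1K2)) = 1 / (1 + 10^+1.69 + 10^+0.08)
   = 1 / (1 + 48.978 + 1.2023) = 1/51.180 = 0.01954
[CO3²⁻] = α₂ × DIC = 0.01954 × 1.79 = 0.0350 mmol/kg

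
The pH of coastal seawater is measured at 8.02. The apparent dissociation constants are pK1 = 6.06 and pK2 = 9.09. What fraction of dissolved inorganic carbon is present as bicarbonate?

α₁ = 0.912

α₁ = 1 / (1 + [H⁺]/K1 + K2/[H⁺]) = 1 / (1 + 10^-1.96 + 10^-1.07)
   = 1 / (1 + 0.010965 + 0.085114) = 1/1.0961 = 0.9123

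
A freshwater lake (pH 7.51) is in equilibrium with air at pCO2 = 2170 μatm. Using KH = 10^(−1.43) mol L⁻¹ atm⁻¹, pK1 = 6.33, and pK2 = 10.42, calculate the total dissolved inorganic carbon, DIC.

[CO2*] = KH · pCO2 = 10^(−1.43) × 2170×10^-6 = 8.062×10^-5 mol/L
α₀ = 1/(1 + K1/[H⁺] + K1K2/[H⁺]²) = 1/(1 + 10^+1.18 + 10^-1.73) = 0.06190
DIC = [CO2*]/α₀ = 8.062×10^-5 / 0.06190 = 1.30 mmol/L

DIC = 1.30 mmol/L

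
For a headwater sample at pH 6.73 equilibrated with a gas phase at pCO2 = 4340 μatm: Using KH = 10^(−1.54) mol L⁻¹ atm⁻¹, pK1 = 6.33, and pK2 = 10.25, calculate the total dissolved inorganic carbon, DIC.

[CO2*] = KH · pCO2 = 10^(−1.54) × 4340×10^-6 = 1.252×10^-4 mol/L
α₀ = 1/(1 + K1/[H⁺] + K1K2/[H⁺]²) = 1/(1 + 10^+0.40 + 10^-3.12) = 0.2847
DIC = [CO2*]/α₀ = 1.252×10^-4 / 0.2847 = 0.440 mmol/L

DIC = 0.440 mmol/L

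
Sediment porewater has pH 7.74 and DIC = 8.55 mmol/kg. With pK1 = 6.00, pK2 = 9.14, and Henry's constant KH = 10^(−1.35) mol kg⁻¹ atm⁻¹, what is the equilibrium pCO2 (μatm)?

α₀ = 1 / (1 + K1/[H⁺] + K1K2/[H⁺]²) = 1 / (1 + 10^+1.74 + 10^+0.34)
   = 1 / (1 + 54.954 + 2.1878) = 1/58.142 = 0.01720
[CO2*] = α₀ × DIC = 0.01720 × 8.55 = 0.1471 mmol/kg
pCO2 = [CO2*]/KH = 1.471×10^-4 / 4.467×10^-2 = 3290 μatm

pCO2 = 3290 μatm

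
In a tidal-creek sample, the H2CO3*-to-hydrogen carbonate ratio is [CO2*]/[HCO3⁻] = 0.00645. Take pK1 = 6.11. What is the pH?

From K1 = [H⁺][HCO3⁻]/[CO2*]:  pH = pK1 − log₁₀([CO2*]/[HCO3⁻])
log₁₀(0.00645) = -2.190
pH = 6.11 − (-2.190) = 8.30

pH = 8.30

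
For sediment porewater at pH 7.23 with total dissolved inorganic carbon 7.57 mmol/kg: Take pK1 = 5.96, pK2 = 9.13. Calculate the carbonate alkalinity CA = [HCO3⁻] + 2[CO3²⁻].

CA = 7.28 mmol/kg

CA = [HCO3⁻] + 2[CO3²⁻] = (α₁ + 2α₂)·DIC
At pH 7.23: [H⁺]/K1 = 10^-1.27 = 0.053703, K2/[H⁺] = 10^-1.90 = 0.012589
α₁ = 1/(1 + 0.053703 + 0.012589) = 1/1.0663 = 0.9378; α₂ = α₁·K2/[H⁺] = 0.01181
α₁ + 2α₂ = 0.9614
CA = 0.9614 × 7.57 = 7.28 mmol/kg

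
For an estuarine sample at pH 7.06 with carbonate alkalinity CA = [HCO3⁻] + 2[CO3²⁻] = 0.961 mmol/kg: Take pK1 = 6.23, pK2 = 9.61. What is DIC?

CA = [HCO3⁻] + 2[CO3²⁻] = (α₁ + 2α₂)·DIC
At pH 7.06: [H⁺]/K1 = 10^-0.83 = 0.14791, K2/[H⁺] = 10^-2.55 = 0.0028184
α₁ = 1/(1 + 0.14791 + 0.0028184) = 1/1.1507 = 0.8690; α₂ = α₁·K2/[H⁺] = 0.002449
α₁ + 2α₂ = 0.8739
DIC = CA / (α₁ + 2α₂) = 0.961 / 0.8739 = 1.10 mmol/kg

DIC = 1.10 mmol/kg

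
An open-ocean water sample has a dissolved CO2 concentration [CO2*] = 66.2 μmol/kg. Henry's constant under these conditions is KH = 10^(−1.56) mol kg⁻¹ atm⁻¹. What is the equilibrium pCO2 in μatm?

KH = 10^(−1.56) = 2.754×10^-2 mol kg⁻¹ atm⁻¹
pCO2 = [CO2*]/KH = 66.2×10^-6 / 2.754×10^-2 = 2.40×10^-3 atm = 2400 μatm

pCO2 = 2400 μatm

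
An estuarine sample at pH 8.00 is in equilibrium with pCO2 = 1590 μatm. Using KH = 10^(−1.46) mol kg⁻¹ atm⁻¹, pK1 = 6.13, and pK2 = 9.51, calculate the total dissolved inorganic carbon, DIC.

DIC = 4.27 mmol/kg

[CO2*] = KH · pCO2 = 10^(−1.46) × 1590×10^-6 = 5.513×10^-5 mol/kg
α₀ = 1/(1 + K1/[H⁺] + K1K2/[H⁺]²) = 1/(1 + 10^+1.87 + 10^+0.36) = 0.01292
DIC = [CO2*]/α₀ = 5.513×10^-5 / 0.01292 = 4.27 mmol/kg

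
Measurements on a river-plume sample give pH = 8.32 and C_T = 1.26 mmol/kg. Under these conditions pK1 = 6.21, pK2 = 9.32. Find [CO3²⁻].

α₂ = 1 / (1 + [H⁺]/K2 + [H⁺]²/(K1K2)) = 1 / (1 + 10^+1.00 + 10^-1.11)
   = 1 / (1 + 10.000 + 0.077625) = 1/11.078 = 0.09027
[CO3²⁻] = α₂ × DIC = 0.09027 × 1.26 = 0.114 mmol/kg

[CO3²⁻] = 0.114 mmol/kg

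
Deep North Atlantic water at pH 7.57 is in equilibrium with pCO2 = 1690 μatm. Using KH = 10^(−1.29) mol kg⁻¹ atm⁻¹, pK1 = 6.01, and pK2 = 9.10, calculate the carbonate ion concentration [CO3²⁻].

[CO2*] = KH · pCO2 = 10^(−1.29) × 1690×10^-6 = 8.667×10^-5 mol/kg
α₀ = 1/(1 + K1/[H⁺] + K1K2/[H⁺]²) = 1/(1 + 10^+1.56 + 10^+0.03) = 0.02606
DIC = [CO2*]/α₀ = 8.667×10^-5 / 0.02606 = 3.326 mmol/kg
[CO3²⁻] = α₂·DIC; α₂ = 0.02792, so [CO3²⁻] = 0.02792 × 3.326 = 0.0929 mmol/kg

[CO3²⁻] = 0.0929 mmol/kg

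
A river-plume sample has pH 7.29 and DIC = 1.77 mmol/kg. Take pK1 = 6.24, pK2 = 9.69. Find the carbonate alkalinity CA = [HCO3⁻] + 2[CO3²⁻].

CA = [HCO3⁻] + 2[CO3²⁻] = (α₁ + 2α₂)·DIC
At pH 7.29: [H⁺]/K1 = 10^-1.05 = 0.089125, K2/[H⁺] = 10^-2.40 = 0.0039811
α₁ = 1/(1 + 0.089125 + 0.0039811) = 1/1.0931 = 0.9148; α₂ = α₁·K2/[H⁺] = 0.003642
α₁ + 2α₂ = 0.9221
CA = 0.9221 × 1.77 = 1.63 mmol/kg

CA = 1.63 mmol/kg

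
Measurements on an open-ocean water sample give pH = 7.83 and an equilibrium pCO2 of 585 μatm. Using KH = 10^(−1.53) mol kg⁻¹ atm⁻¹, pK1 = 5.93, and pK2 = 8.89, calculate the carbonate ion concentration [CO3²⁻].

[CO2*] = KH · pCO2 = 10^(−1.53) × 585×10^-6 = 1.726×10^-5 mol/kg
α₀ = 1/(1 + K1/[H⁺] + K1K2/[H⁺]²) = 1/(1 + 10^+1.90 + 10^+0.84) = 0.01145
DIC = [CO2*]/α₀ = 1.726×10^-5 / 0.01145 = 1.508 mmol/kg
[CO3²⁻] = α₂·DIC; α₂ = 0.07920, so [CO3²⁻] = 0.07920 × 1.508 = 0.119 mmol/kg

[CO3²⁻] = 0.119 mmol/kg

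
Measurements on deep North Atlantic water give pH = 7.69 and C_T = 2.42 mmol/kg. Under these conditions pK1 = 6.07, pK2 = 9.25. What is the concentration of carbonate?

α₂ = 1 / (1 + [H⁺]/K2 + [H⁺]²/(K1K2)) = 1 / (1 + 10^+1.56 + 10^-0.06)
   = 1 / (1 + 36.308 + 0.87096) = 1/38.179 = 0.02619
[CO3²⁻] = α₂ × DIC = 0.02619 × 2.42 = 0.0634 mmol/kg

[CO3²⁻] = 0.0634 mmol/kg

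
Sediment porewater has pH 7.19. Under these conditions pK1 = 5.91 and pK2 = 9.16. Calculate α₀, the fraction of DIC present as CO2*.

α₀ = 0.0494

α₀ = 1 / (1 + K1/[H⁺] + K1K2/[H⁺]²) = 1 / (1 + 10^+1.28 + 10^-0.69)
   = 1 / (1 + 19.055 + 0.20417) = 1/20.259 = 0.04936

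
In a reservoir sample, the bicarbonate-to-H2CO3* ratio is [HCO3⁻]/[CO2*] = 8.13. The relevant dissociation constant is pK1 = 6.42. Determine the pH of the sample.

From K1 = [H⁺][HCO3⁻]/[CO2*]:  pH = pK1 + log₁₀([HCO3⁻]/[CO2*])
log₁₀(8.13) = +0.910
pH = 6.42 + (+0.910) = 7.33

pH = 7.33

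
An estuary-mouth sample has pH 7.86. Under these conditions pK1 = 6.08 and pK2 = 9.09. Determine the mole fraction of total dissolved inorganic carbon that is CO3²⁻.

α₂ = 0.0548

α₂ = 1 / (1 + [H⁺]/K2 + [H⁺]²/(K1K2)) = 1 / (1 + 10^+1.23 + 10^-0.55)
   = 1 / (1 + 16.982 + 0.28184) = 1/18.264 = 0.05475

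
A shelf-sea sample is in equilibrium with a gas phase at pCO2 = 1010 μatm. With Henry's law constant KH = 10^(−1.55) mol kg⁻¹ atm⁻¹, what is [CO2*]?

KH = 10^(−1.55) = 2.818×10^-2 mol kg⁻¹ atm⁻¹
[CO2*] = KH · pCO2 = 2.818×10^-2 × 1010×10^-6 atm = 2.85×10^-5 mol/kg

[CO2*] = 28.5 μmol/kg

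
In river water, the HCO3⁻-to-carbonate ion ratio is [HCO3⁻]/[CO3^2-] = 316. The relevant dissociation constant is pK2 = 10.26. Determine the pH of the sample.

From K2 = [H⁺][CO3^2-]/[HCO3⁻]:  pH = pK2 − log₁₀([HCO3⁻]/[CO3^2-])
log₁₀(316) = +2.500
pH = 10.26 − (+2.500) = 7.76

pH = 7.76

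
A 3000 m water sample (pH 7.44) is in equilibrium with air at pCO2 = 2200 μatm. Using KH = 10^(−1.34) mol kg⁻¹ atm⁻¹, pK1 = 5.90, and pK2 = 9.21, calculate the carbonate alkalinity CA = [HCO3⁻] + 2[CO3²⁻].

CA = 3.61 mmol/kg

[CO2*] = KH · pCO2 = 10^(−1.34) × 2200×10^-6 = 1.006×10^-4 mol/kg
α₀ = 1/(1 + K1/[H⁺] + K1K2/[H⁺]²) = 1/(1 + 10^+1.54 + 10^-0.23) = 0.02758
DIC = [CO2*]/α₀ = 1.006×10^-4 / 0.02758 = 3.647 mmol/kg
CA = (α₁ + 2α₂)·DIC = (0.9562 + 2×0.01624) × 3.647 = 3.61 mmol/kg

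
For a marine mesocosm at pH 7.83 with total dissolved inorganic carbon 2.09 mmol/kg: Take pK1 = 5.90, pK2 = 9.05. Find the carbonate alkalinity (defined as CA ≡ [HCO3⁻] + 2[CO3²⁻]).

CA = 2.18 mmol/kg

CA = [HCO3⁻] + 2[CO3²⁻] = (α₁ + 2α₂)·DIC
At pH 7.83: [H⁺]/K1 = 10^-1.93 = 0.011749, K2/[H⁺] = 10^-1.22 = 0.060256
α₁ = 1/(1 + 0.011749 + 0.060256) = 1/1.0720 = 0.9328; α₂ = α₁·K2/[H⁺] = 0.05621
α₁ + 2α₂ = 1.0452
CA = 1.0452 × 2.09 = 2.18 mmol/kg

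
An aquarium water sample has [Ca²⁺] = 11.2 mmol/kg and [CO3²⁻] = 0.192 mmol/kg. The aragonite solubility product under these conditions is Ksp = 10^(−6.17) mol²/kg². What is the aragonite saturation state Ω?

Ω = 3.18

Ksp = 10^(−6.17) = 6.761×10^-7
Ω = [Ca²⁺][CO3²⁻]/Ksp = (11.2×10^-3)(0.192×10^-3) / 6.761×10^-7 = 3.18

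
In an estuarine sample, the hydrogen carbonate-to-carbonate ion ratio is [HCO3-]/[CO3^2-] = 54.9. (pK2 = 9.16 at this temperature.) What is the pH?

pH = 7.42

From K2 = [H⁺][CO3^2-]/[HCO3-]:  pH = pK2 − log₁₀([HCO3-]/[CO3^2-])
log₁₀(54.9) = +1.740
pH = 9.16 − (+1.740) = 7.42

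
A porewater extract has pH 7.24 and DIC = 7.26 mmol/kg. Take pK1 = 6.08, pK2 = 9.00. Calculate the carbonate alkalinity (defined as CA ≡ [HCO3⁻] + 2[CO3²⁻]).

CA = 6.91 mmol/kg

CA = [HCO3⁻] + 2[CO3²⁻] = (α₁ + 2α₂)·DIC
At pH 7.24: [H⁺]/K1 = 10^-1.16 = 0.069183, K2/[H⁺] = 10^-1.76 = 0.017378
α₁ = 1/(1 + 0.069183 + 0.017378) = 1/1.0866 = 0.9203; α₂ = α₁·K2/[H⁺] = 0.01599
α₁ + 2α₂ = 0.9523
CA = 0.9523 × 7.26 = 6.91 mmol/kg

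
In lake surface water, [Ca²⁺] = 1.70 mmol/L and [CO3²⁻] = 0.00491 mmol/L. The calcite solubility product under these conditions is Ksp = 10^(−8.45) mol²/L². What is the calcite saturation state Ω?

Ksp = 10^(−8.45) = 3.548×10^-9
Ω = [Ca²⁺][CO3²⁻]/Ksp = (1.70×10^-3)(0.00491×10^-3) / 3.548×10^-9 = 2.35

Ω = 2.35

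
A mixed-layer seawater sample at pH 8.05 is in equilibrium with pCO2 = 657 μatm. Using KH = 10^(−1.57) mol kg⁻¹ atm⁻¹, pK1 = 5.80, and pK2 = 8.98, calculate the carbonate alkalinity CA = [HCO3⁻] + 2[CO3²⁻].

[CO2*] = KH · pCO2 = 10^(−1.57) × 657×10^-6 = 1.768×10^-5 mol/kg
α₀ = 1/(1 + K1/[H⁺] + K1K2/[H⁺]²) = 1/(1 + 10^+2.25 + 10^+1.32) = 0.005007
DIC = [CO2*]/α₀ = 1.768×10^-5 / 0.005007 = 3.532 mmol/kg
CA = (α₁ + 2α₂)·DIC = (0.8904 + 2×0.1046) × 3.532 = 3.88 mmol/kg

CA = 3.88 mmol/kg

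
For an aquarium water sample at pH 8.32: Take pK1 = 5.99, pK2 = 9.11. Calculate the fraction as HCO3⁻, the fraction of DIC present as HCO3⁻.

α₁ = 1 / (1 + [H⁺]/K1 + K2/[H⁺]) = 1 / (1 + 10^-2.33 + 10^-0.79)
   = 1 / (1 + 0.0046774 + 0.16218) = 1/1.1669 = 0.8570

α₁ = 0.857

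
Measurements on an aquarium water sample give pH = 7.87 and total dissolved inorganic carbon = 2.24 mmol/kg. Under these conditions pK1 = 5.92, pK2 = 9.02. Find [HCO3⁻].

α₁ = 1 / (1 + [H⁺]/K1 + K2/[H⁺]) = 1 / (1 + 10^-1.95 + 10^-1.15)
   = 1 / (1 + 0.011220 + 0.070795) = 1/1.0820 = 0.9242
[HCO3⁻] = α₁ × DIC = 0.9242 × 2.24 = 2.07 mmol/kg

[HCO3⁻] = 2.07 mmol/kg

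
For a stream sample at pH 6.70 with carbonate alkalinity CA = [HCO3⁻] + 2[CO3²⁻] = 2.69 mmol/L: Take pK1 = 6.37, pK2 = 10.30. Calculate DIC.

CA = [HCO3⁻] + 2[CO3²⁻] = (α₁ + 2α₂)·DIC
At pH 6.70: [H⁺]/K1 = 10^-0.33 = 0.46774, K2/[H⁺] = 10^-3.60 = 0.00025119
α₁ = 1/(1 + 0.46774 + 0.00025119) = 1/1.4680 = 0.6812; α₂ = α₁·K2/[H⁺] = 0.0001711
α₁ + 2α₂ = 0.6815
DIC = CA / (α₁ + 2α₂) = 2.69 / 0.6815 = 3.95 mmol/L

DIC = 3.95 mmol/L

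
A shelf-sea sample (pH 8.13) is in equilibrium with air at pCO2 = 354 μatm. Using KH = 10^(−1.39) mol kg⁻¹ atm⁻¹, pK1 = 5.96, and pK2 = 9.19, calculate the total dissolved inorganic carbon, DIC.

[CO2*] = KH · pCO2 = 10^(−1.39) × 354×10^-6 = 1.442×10^-5 mol/kg
α₀ = 1/(1 + K1/[H⁺] + K1K2/[H⁺]²) = 1/(1 + 10^+2.17 + 10^+1.11) = 0.006181
DIC = [CO2*]/α₀ = 1.442×10^-5 / 0.006181 = 2.33 mmol/kg

DIC = 2.33 mmol/kg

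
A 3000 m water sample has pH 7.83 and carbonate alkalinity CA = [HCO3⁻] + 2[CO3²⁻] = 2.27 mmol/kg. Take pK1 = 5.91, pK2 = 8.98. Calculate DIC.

CA = [HCO3⁻] + 2[CO3²⁻] = (α₁ + 2α₂)·DIC
At pH 7.83: [H⁺]/K1 = 10^-1.92 = 0.012023, K2/[H⁺] = 10^-1.15 = 0.070795
α₁ = 1/(1 + 0.012023 + 0.070795) = 1/1.0828 = 0.9235; α₂ = α₁·K2/[H⁺] = 0.06538
α₁ + 2α₂ = 1.0543
DIC = CA / (α₁ + 2α₂) = 2.27 / 1.0543 = 2.15 mmol/kg

DIC = 2.15 mmol/kg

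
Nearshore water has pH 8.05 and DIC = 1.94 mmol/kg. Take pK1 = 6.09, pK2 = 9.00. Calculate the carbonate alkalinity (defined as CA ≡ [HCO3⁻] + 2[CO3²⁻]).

CA = [HCO3⁻] + 2[CO3²⁻] = (α₁ + 2α₂)·DIC
At pH 8.05: [H⁺]/K1 = 10^-1.96 = 0.010965, K2/[H⁺] = 10^-0.95 = 0.11220
α₁ = 1/(1 + 0.010965 + 0.11220) = 1/1.1232 = 0.8903; α₂ = α₁·K2/[H⁺] = 0.09990
α₁ + 2α₂ = 1.0901
CA = 1.0901 × 1.94 = 2.11 mmol/kg

CA = 2.11 mmol/kg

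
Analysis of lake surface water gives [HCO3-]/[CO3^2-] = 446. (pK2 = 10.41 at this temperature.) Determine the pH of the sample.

From K2 = [H⁺][CO3^2-]/[HCO3-]:  pH = pK2 − log₁₀([HCO3-]/[CO3^2-])
log₁₀(446) = +2.649
pH = 10.41 − (+2.649) = 7.76

pH = 7.76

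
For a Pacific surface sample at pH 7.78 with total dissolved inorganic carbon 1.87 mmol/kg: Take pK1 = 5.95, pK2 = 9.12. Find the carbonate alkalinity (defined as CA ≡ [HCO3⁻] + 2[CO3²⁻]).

CA = 1.92 mmol/kg

CA = [HCO3⁻] + 2[CO3²⁻] = (α₁ + 2α₂)·DIC
At pH 7.78: [H⁺]/K1 = 10^-1.83 = 0.014791, K2/[H⁺] = 10^-1.34 = 0.045709
α₁ = 1/(1 + 0.014791 + 0.045709) = 1/1.0605 = 0.9430; α₂ = α₁·K2/[H⁺] = 0.04310
α₁ + 2α₂ = 1.0292
CA = 1.0292 × 1.87 = 1.92 mmol/kg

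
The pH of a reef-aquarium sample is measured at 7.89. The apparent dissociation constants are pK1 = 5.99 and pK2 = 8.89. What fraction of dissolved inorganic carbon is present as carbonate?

α₂ = 1 / (1 + [H⁺]/K2 + [H⁺]²/(K1K2)) = 1 / (1 + 10^+1.00 + 10^-0.90)
   = 1 / (1 + 10.000 + 0.12589) = 1/11.126 = 0.08988

α₂ = 0.0899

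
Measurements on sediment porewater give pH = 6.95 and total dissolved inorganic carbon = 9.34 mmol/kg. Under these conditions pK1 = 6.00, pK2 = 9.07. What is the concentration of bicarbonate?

α₁ = 1 / (1 + [H⁺]/K1 + K2/[H⁺]) = 1 / (1 + 10^-0.95 + 10^-2.12)
   = 1 / (1 + 0.11220 + 0.0075858) = 1/1.1198 = 0.8930
[HCO3⁻] = α₁ × DIC = 0.8930 × 9.34 = 8.34 mmol/kg

[HCO3⁻] = 8.34 mmol/kg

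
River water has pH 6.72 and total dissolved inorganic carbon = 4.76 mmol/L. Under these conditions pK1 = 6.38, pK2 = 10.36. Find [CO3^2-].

α₂ = 1 / (1 + [H⁺]/K2 + [H⁺]²/(K1K2)) = 1 / (1 + 10^+3.64 + 10^+3.30)
   = 1 / (1 + 4365.2 + 1995.3) = 1/6361.4 = 0.0001572
[CO3²⁻] = α₂ × DIC = 0.0001572 × 4.76 = 0.000748 mmol/L = 0.748 μmol/L

[CO3²⁻] = 0.748 μmol/L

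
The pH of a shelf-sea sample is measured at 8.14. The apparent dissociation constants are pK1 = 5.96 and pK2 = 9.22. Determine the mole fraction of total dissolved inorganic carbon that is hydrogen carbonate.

α₁ = 0.918

α₁ = 1 / (1 + [H⁺]/K1 + K2/[H⁺]) = 1 / (1 + 10^-2.18 + 10^-1.08)
   = 1 / (1 + 0.0066069 + 0.083176) = 1/1.0898 = 0.9176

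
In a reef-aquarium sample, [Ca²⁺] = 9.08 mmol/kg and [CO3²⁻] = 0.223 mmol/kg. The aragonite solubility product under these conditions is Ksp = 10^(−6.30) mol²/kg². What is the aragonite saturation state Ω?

Ksp = 10^(−6.30) = 5.012×10^-7
Ω = [Ca²⁺][CO3²⁻]/Ksp = (9.08×10^-3)(0.223×10^-3) / 5.012×10^-7 = 4.04

Ω = 4.04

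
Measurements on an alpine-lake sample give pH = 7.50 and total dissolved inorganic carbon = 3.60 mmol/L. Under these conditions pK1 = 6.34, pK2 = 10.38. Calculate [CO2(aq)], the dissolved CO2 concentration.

[CO2*] = 0.233 mmol/L

α₀ = 1 / (1 + K1/[H⁺] + K1K2/[H⁺]²) = 1 / (1 + 10^+1.16 + 10^-1.72)
   = 1 / (1 + 14.454 + 0.019055) = 1/15.473 = 0.06463
[CO2*] = α₀ × DIC = 0.06463 × 3.60 = 0.233 mmol/L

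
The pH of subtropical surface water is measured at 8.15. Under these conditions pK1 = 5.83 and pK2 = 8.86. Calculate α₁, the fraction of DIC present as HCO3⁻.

α₁ = 0.833

α₁ = 1 / (1 + [H⁺]/K1 + K2/[H⁺]) = 1 / (1 + 10^-2.32 + 10^-0.71)
   = 1 / (1 + 0.0047863 + 0.19498) = 1/1.1998 = 0.8335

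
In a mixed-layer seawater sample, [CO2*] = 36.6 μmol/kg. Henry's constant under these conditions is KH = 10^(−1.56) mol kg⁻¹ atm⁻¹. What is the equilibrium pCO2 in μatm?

pCO2 = 1330 μatm

KH = 10^(−1.56) = 2.754×10^-2 mol kg⁻¹ atm⁻¹
pCO2 = [CO2*]/KH = 36.6×10^-6 / 2.754×10^-2 = 1.33×10^-3 atm = 1330 μatm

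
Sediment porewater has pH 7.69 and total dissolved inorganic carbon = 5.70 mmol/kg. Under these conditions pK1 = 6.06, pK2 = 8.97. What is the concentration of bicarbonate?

[HCO3⁻] = 5.30 mmol/kg

α₁ = 1 / (1 + [H⁺]/K1 + K2/[H⁺]) = 1 / (1 + 10^-1.63 + 10^-1.28)
   = 1 / (1 + 0.023442 + 0.052481) = 1/1.0759 = 0.9294
[HCO3⁻] = α₁ × DIC = 0.9294 × 5.70 = 5.30 mmol/kg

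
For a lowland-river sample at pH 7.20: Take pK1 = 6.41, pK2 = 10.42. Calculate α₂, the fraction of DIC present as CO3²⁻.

α₂ = 1 / (1 + [H⁺]/K2 + [H⁺]²/(K1K2)) = 1 / (1 + 10^+3.22 + 10^+2.43)
   = 1 / (1 + 1659.6 + 269.15) = 1/1929.7 = 0.0005182

α₂ = 0.000518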